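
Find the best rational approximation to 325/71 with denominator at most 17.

55/12

Expand x = 325/71 as a continued fraction with the Euclidean algorithm:
  325 = 4*71 + 41, so a_0 = 4.
  71 = 1*41 + 30, so a_1 = 1.
  41 = 1*30 + 11, so a_2 = 1.
  30 = 2*11 + 8, so a_3 = 2.
  11 = 1*8 + 3, so a_4 = 1.
  8 = 2*3 + 2, so a_5 = 2.
  3 = 1*2 + 1, so a_6 = 1.
  2 = 2*1 + 0, so a_7 = 2.
so x = [4; 1, 1, 2, 1, 2, 1, 2].
Convergents (p_i = a_i*p_{i-1} + p_{i-2}, q_i = a_i*q_{i-1} + q_{i-2} with p_{-2}=0, p_{-1}=1, q_{-2}=1, q_{-1}=0), until the denominator exceeds 17:
  i=0: a_0=4, p_0 = 4*1 + 0 = 4, q_0 = 4*0 + 1 = 1.
  i=1: a_1=1, p_1 = 1*4 + 1 = 5, q_1 = 1*1 + 0 = 1.
  i=2: a_2=1, p_2 = 1*5 + 4 = 9, q_2 = 1*1 + 1 = 2.
  i=3: a_3=2, p_3 = 2*9 + 5 = 23, q_3 = 2*2 + 1 = 5.
  i=4: a_4=1, p_4 = 1*23 + 9 = 32, q_4 = 1*5 + 2 = 7.
  i=5: a_5=2, p_5 = 2*32 + 23 = 87, q_5 = 2*7 + 5 = 19.
q_5 = 19 > 17, so the last convergent with denominator <= 17 is p_4/q_4 = 32/7.
The closest fraction with denominator <= 17 is either p_4/q_4 or the intermediate fraction (k*p_4 + p_3)/(k*q_4 + q_3) with the largest k >= 1 whose denominator stays <= 17; these approach x as k grows, and every other convergent or intermediate fraction in range is farther away.
Largest k: floor((17 - q_3)/q_4) = floor((17 - 5)/7) = 1.
That gives (1*32 + 23)/(1*7 + 5) = 55/12.
Compare the errors: |x - 32/7| = |325*7 - 32*71|/(71*7) = 3/497, and |x - 55/12| = |325*12 - 55*71|/(71*12) = 5/852.
Cross-multiplying, 5*497 = 2485 < 2556 = 3*852, so 5/852 is smaller: the intermediate fraction 55/12 is closer to x than 32/7.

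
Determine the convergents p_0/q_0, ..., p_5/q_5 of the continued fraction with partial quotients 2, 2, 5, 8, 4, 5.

2/1, 5/2, 27/11, 221/90, 911/371, 4776/1945

Using the convergent recurrence p_i = a_i*p_{i-1} + p_{i-2}, q_i = a_i*q_{i-1} + q_{i-2} with p_{-2}=0, p_{-1}=1, q_{-2}=1, q_{-1}=0:
  i=0: a_0=2, p_0 = 2*1 + 0 = 2, q_0 = 2*0 + 1 = 1.
  i=1: a_1=2, p_1 = 2*2 + 1 = 5, q_1 = 2*1 + 0 = 2.
  i=2: a_2=5, p_2 = 5*5 + 2 = 27, q_2 = 5*2 + 1 = 11.
  i=3: a_3=8, p_3 = 8*27 + 5 = 221, q_3 = 8*11 + 2 = 90.
  i=4: a_4=4, p_4 = 4*221 + 27 = 911, q_4 = 4*90 + 11 = 371.
  i=5: a_5=5, p_5 = 5*911 + 221 = 4776, q_5 = 5*371 + 90 = 1945.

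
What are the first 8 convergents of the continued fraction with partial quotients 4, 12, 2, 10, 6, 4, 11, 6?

4/1, 49/12, 102/25, 1069/262, 6516/1597, 27133/6650, 304979/74747, 1857007/455132

Using the convergent recurrence p_i = a_i*p_{i-1} + p_{i-2}, q_i = a_i*q_{i-1} + q_{i-2} with p_{-2}=0, p_{-1}=1, q_{-2}=1, q_{-1}=0:
  i=0: a_0=4, p_0 = 4*1 + 0 = 4, q_0 = 4*0 + 1 = 1.
  i=1: a_1=12, p_1 = 12*4 + 1 = 49, q_1 = 12*1 + 0 = 12.
  i=2: a_2=2, p_2 = 2*49 + 4 = 102, q_2 = 2*12 + 1 = 25.
  i=3: a_3=10, p_3 = 10*102 + 49 = 1069, q_3 = 10*25 + 12 = 262.
  i=4: a_4=6, p_4 = 6*1069 + 102 = 6516, q_4 = 6*262 + 25 = 1597.
  i=5: a_5=4, p_5 = 4*6516 + 1069 = 27133, q_5 = 4*1597 + 262 = 6650.
  i=6: a_6=11, p_6 = 11*27133 + 6516 = 304979, q_6 = 11*6650 + 1597 = 74747.
  i=7: a_7=6, p_7 = 6*304979 + 27133 = 1857007, q_7 = 6*74747 + 6650 = 455132.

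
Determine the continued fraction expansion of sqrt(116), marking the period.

Write x_i = (sqrt(116) + m_i)/d_i with (m_0, d_0) = (0, 1). a_0 = floor(sqrt(116)) = 10, since 10^2 = 100 <= 116 < 121 = 11^2.
Iterate m_{i+1} = d_i*a_i - m_i, d_{i+1} = (116 - m_{i+1}^2)/d_i, a_{i+1} = floor((a_0 + m_{i+1})/d_{i+1}):
  m_1 = 1*10 - 0 = 10, d_1 = (116 - 10^2)/1 = 16/1 = 16, a_1 = floor((10 + 10)/16) = 1.
  m_2 = 16*1 - 10 = 6, d_2 = (116 - 6^2)/16 = 80/16 = 5, a_2 = floor((10 + 6)/5) = 3.
  m_3 = 5*3 - 6 = 9, d_3 = (116 - 9^2)/5 = 35/5 = 7, a_3 = floor((10 + 9)/7) = 2.
  m_4 = 7*2 - 9 = 5, d_4 = (116 - 5^2)/7 = 91/7 = 13, a_4 = floor((10 + 5)/13) = 1.
  m_5 = 13*1 - 5 = 8, d_5 = (116 - 8^2)/13 = 52/13 = 4, a_5 = floor((10 + 8)/4) = 4.
  m_6 = 4*4 - 8 = 8, d_6 = (116 - 8^2)/4 = 52/4 = 13, a_6 = floor((10 + 8)/13) = 1.
  m_7 = 13*1 - 8 = 5, d_7 = (116 - 5^2)/13 = 91/13 = 7, a_7 = floor((10 + 5)/7) = 2.
  m_8 = 7*2 - 5 = 9, d_8 = (116 - 9^2)/7 = 35/7 = 5, a_8 = floor((10 + 9)/5) = 3.
  m_9 = 5*3 - 9 = 6, d_9 = (116 - 6^2)/5 = 80/5 = 16, a_9 = floor((10 + 6)/16) = 1.
  m_10 = 16*1 - 6 = 10, d_10 = (116 - 10^2)/16 = 16/16 = 1, a_10 = floor((10 + 10)/1) = 20.
  m_11 = 1*20 - 10 = 10, d_11 = (116 - 10^2)/1 = 16/1 = 16: (m_11, d_11) = (m_1, d_1) = (10, 16), so from here the quotients repeat a_1, ..., a_10; the period length is 10.
Hence the expansion of sqrt(116) is a_0 = 10 followed by the repeating block 1, 3, 2, 1, 4, 1, 2, 3, 1, 20 (period 10).

[10; (1, 3, 2, 1, 4, 1, 2, 3, 1, 20)]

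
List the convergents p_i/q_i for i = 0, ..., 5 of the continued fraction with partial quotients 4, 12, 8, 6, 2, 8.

4/1, 49/12, 396/97, 2425/594, 5246/1285, 44393/10874

Using the convergent recurrence p_i = a_i*p_{i-1} + p_{i-2}, q_i = a_i*q_{i-1} + q_{i-2} with p_{-2}=0, p_{-1}=1, q_{-2}=1, q_{-1}=0:
  i=0: a_0=4, p_0 = 4*1 + 0 = 4, q_0 = 4*0 + 1 = 1.
  i=1: a_1=12, p_1 = 12*4 + 1 = 49, q_1 = 12*1 + 0 = 12.
  i=2: a_2=8, p_2 = 8*49 + 4 = 396, q_2 = 8*12 + 1 = 97.
  i=3: a_3=6, p_3 = 6*396 + 49 = 2425, q_3 = 6*97 + 12 = 594.
  i=4: a_4=2, p_4 = 2*2425 + 396 = 5246, q_4 = 2*594 + 97 = 1285.
  i=5: a_5=8, p_5 = 8*5246 + 2425 = 44393, q_5 = 8*1285 + 594 = 10874.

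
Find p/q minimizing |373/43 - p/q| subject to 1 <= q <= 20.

Expand x = 373/43 as a continued fraction with the Euclidean algorithm:
  373 = 8*43 + 29, so a_0 = 8.
  43 = 1*29 + 14, so a_1 = 1.
  29 = 2*14 + 1, so a_2 = 2.
  14 = 14*1 + 0, so a_3 = 14.
so x = [8; 1, 2, 14].
Convergents (p_i = a_i*p_{i-1} + p_{i-2}, q_i = a_i*q_{i-1} + q_{i-2} with p_{-2}=0, p_{-1}=1, q_{-2}=1, q_{-1}=0), until the denominator exceeds 20:
  i=0: a_0=8, p_0 = 8*1 + 0 = 8, q_0 = 8*0 + 1 = 1.
  i=1: a_1=1, p_1 = 1*8 + 1 = 9, q_1 = 1*1 + 0 = 1.
  i=2: a_2=2, p_2 = 2*9 + 8 = 26, q_2 = 2*1 + 1 = 3.
  i=3: a_3=14, p_3 = 14*26 + 9 = 373, q_3 = 14*3 + 1 = 43.
q_3 = 43 > 20, so the last convergent with denominator <= 20 is p_2/q_2 = 26/3.
The closest fraction with denominator <= 20 is either p_2/q_2 or the intermediate fraction (k*p_2 + p_1)/(k*q_2 + q_1) with the largest k >= 1 whose denominator stays <= 20; these approach x as k grows, and every other convergent or intermediate fraction in range is farther away.
Largest k: floor((20 - q_1)/q_2) = floor((20 - 1)/3) = 6.
That gives (6*26 + 9)/(6*3 + 1) = 165/19.
Compare the errors: |x - 26/3| = |373*3 - 26*43|/(43*3) = 1/129, and |x - 165/19| = |373*19 - 165*43|/(43*19) = 8/817.
Cross-multiplying, 1*817 = 817 < 1032 = 8*129, so 1/129 is smaller: the convergent 26/3 is closer to x than 165/19.

26/3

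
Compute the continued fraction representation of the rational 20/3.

[6; 1, 2]

Run the Euclidean algorithm on 20 and 3; the successive quotients are the partial quotients a_0, a_1, ... (each step inverts the fractional part left over by the previous one):
  20 = 6*3 + 2, so a_0 = 6.
  3 = 1*2 + 1, so a_1 = 1.
  2 = 2*1 + 0, so a_2 = 2.
The remainder reaches 0 after 3 divisions, so the expansion has 3 partial quotients, read off in order.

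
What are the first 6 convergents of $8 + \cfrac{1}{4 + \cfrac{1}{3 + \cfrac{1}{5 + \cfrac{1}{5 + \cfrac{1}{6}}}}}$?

Using the convergent recurrence p_i = a_i*p_{i-1} + p_{i-2}, q_i = a_i*q_{i-1} + q_{i-2} with p_{-2}=0, p_{-1}=1, q_{-2}=1, q_{-1}=0:
  i=0: a_0=8, p_0 = 8*1 + 0 = 8, q_0 = 8*0 + 1 = 1.
  i=1: a_1=4, p_1 = 4*8 + 1 = 33, q_1 = 4*1 + 0 = 4.
  i=2: a_2=3, p_2 = 3*33 + 8 = 107, q_2 = 3*4 + 1 = 13.
  i=3: a_3=5, p_3 = 5*107 + 33 = 568, q_3 = 5*13 + 4 = 69.
  i=4: a_4=5, p_4 = 5*568 + 107 = 2947, q_4 = 5*69 + 13 = 358.
  i=5: a_5=6, p_5 = 6*2947 + 568 = 18250, q_5 = 6*358 + 69 = 2217.

8/1, 33/4, 107/13, 568/69, 2947/358, 18250/2217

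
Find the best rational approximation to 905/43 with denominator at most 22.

463/22

Expand x = 905/43 as a continued fraction with the Euclidean algorithm:
  905 = 21*43 + 2, so a_0 = 21.
  43 = 21*2 + 1, so a_1 = 21.
  2 = 2*1 + 0, so a_2 = 2.
so x = [21; 21, 2].
Convergents (p_i = a_i*p_{i-1} + p_{i-2}, q_i = a_i*q_{i-1} + q_{i-2} with p_{-2}=0, p_{-1}=1, q_{-2}=1, q_{-1}=0), until the denominator exceeds 22:
  i=0: a_0=21, p_0 = 21*1 + 0 = 21, q_0 = 21*0 + 1 = 1.
  i=1: a_1=21, p_1 = 21*21 + 1 = 442, q_1 = 21*1 + 0 = 21.
  i=2: a_2=2, p_2 = 2*442 + 21 = 905, q_2 = 2*21 + 1 = 43.
q_2 = 43 > 22, so the last convergent with denominator <= 22 is p_1/q_1 = 442/21.
The closest fraction with denominator <= 22 is either p_1/q_1 or the intermediate fraction (k*p_1 + p_0)/(k*q_1 + q_0) with the largest k >= 1 whose denominator stays <= 22; these approach x as k grows, and every other convergent or intermediate fraction in range is farther away.
Largest k: floor((22 - q_0)/q_1) = floor((22 - 1)/21) = 1.
That gives (1*442 + 21)/(1*21 + 1) = 463/22.
Compare the errors: |x - 442/21| = |905*21 - 442*43|/(43*21) = 1/903, and |x - 463/22| = |905*22 - 463*43|/(43*22) = 1/946.
Cross-multiplying, 1*903 = 903 < 946 = 1*946, so 1/946 is smaller: the intermediate fraction 463/22 is closer to x than 442/21.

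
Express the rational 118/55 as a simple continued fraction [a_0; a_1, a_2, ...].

[2; 6, 1, 7]

Run the Euclidean algorithm on 118 and 55; the successive quotients are the partial quotients a_0, a_1, ... (each step inverts the fractional part left over by the previous one):
  118 = 2*55 + 8, so a_0 = 2.
  55 = 6*8 + 7, so a_1 = 6.
  8 = 1*7 + 1, so a_2 = 1.
  7 = 7*1 + 0, so a_3 = 7.
The remainder reaches 0 after 4 divisions, so the expansion has 4 partial quotients, read off in order.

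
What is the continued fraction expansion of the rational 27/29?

[0; 1, 13, 2]

Run the Euclidean algorithm on 27 and 29; the successive quotients are the partial quotients a_0, a_1, ... (each step inverts the fractional part left over by the previous one):
  27 = 0*29 + 27, so a_0 = 0.
  29 = 1*27 + 2, so a_1 = 1.
  27 = 13*2 + 1, so a_2 = 13.
  2 = 2*1 + 0, so a_3 = 2.
The remainder reaches 0 after 4 divisions, so the expansion has 4 partial quotients, read off in order.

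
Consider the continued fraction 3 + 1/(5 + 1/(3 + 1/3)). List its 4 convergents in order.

Using the convergent recurrence p_i = a_i*p_{i-1} + p_{i-2}, q_i = a_i*q_{i-1} + q_{i-2} with p_{-2}=0, p_{-1}=1, q_{-2}=1, q_{-1}=0:
  i=0: a_0=3, p_0 = 3*1 + 0 = 3, q_0 = 3*0 + 1 = 1.
  i=1: a_1=5, p_1 = 5*3 + 1 = 16, q_1 = 5*1 + 0 = 5.
  i=2: a_2=3, p_2 = 3*16 + 3 = 51, q_2 = 3*5 + 1 = 16.
  i=3: a_3=3, p_3 = 3*51 + 16 = 169, q_3 = 3*16 + 5 = 53.

3/1, 16/5, 51/16, 169/53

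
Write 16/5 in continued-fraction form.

Run the Euclidean algorithm on 16 and 5; the successive quotients are the partial quotients a_0, a_1, ... (each step inverts the fractional part left over by the previous one):
  16 = 3*5 + 1, so a_0 = 3.
  5 = 5*1 + 0, so a_1 = 5.
The remainder reaches 0 after 2 divisions, so the expansion has 2 partial quotients, read off in order.

[3; 5]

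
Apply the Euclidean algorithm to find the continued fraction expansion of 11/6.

Run the Euclidean algorithm on 11 and 6; the successive quotients are the partial quotients a_0, a_1, ... (each step inverts the fractional part left over by the previous one):
  11 = 1*6 + 5, so a_0 = 1.
  6 = 1*5 + 1, so a_1 = 1.
  5 = 5*1 + 0, so a_2 = 5.
The remainder reaches 0 after 3 divisions, so the expansion has 3 partial quotients, read off in order.

[1; 1, 5]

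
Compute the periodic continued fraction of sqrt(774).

[27; (1, 4, 1, 1, 2, 1, 1, 4, 1, 54)]

Write x_i = (sqrt(774) + m_i)/d_i with (m_0, d_0) = (0, 1). a_0 = floor(sqrt(774)) = 27, since 27^2 = 729 <= 774 < 784 = 28^2.
Iterate m_{i+1} = d_i*a_i - m_i, d_{i+1} = (774 - m_{i+1}^2)/d_i, a_{i+1} = floor((a_0 + m_{i+1})/d_{i+1}):
  m_1 = 1*27 - 0 = 27, d_1 = (774 - 27^2)/1 = 45/1 = 45, a_1 = floor((27 + 27)/45) = 1.
  m_2 = 45*1 - 27 = 18, d_2 = (774 - 18^2)/45 = 450/45 = 10, a_2 = floor((27 + 18)/10) = 4.
  m_3 = 10*4 - 18 = 22, d_3 = (774 - 22^2)/10 = 290/10 = 29, a_3 = floor((27 + 22)/29) = 1.
  m_4 = 29*1 - 22 = 7, d_4 = (774 - 7^2)/29 = 725/29 = 25, a_4 = floor((27 + 7)/25) = 1.
  m_5 = 25*1 - 7 = 18, d_5 = (774 - 18^2)/25 = 450/25 = 18, a_5 = floor((27 + 18)/18) = 2.
  m_6 = 18*2 - 18 = 18, d_6 = (774 - 18^2)/18 = 450/18 = 25, a_6 = floor((27 + 18)/25) = 1.
  m_7 = 25*1 - 18 = 7, d_7 = (774 - 7^2)/25 = 725/25 = 29, a_7 = floor((27 + 7)/29) = 1.
  m_8 = 29*1 - 7 = 22, d_8 = (774 - 22^2)/29 = 290/29 = 10, a_8 = floor((27 + 22)/10) = 4.
  m_9 = 10*4 - 22 = 18, d_9 = (774 - 18^2)/10 = 450/10 = 45, a_9 = floor((27 + 18)/45) = 1.
  m_10 = 45*1 - 18 = 27, d_10 = (774 - 27^2)/45 = 45/45 = 1, a_10 = floor((27 + 27)/1) = 54.
  m_11 = 1*54 - 27 = 27, d_11 = (774 - 27^2)/1 = 45/1 = 45: (m_11, d_11) = (m_1, d_1) = (27, 45), so from here the quotients repeat a_1, ..., a_10; the period length is 10.
Hence the expansion of sqrt(774) is a_0 = 27 followed by the repeating block 1, 4, 1, 1, 2, 1, 1, 4, 1, 54 (period 10).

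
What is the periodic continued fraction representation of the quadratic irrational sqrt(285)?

[16; (1, 7, 2, 7, 1, 32)]

Write x_i = (sqrt(285) + m_i)/d_i with (m_0, d_0) = (0, 1). a_0 = floor(sqrt(285)) = 16, since 16^2 = 256 <= 285 < 289 = 17^2.
Iterate m_{i+1} = d_i*a_i - m_i, d_{i+1} = (285 - m_{i+1}^2)/d_i, a_{i+1} = floor((a_0 + m_{i+1})/d_{i+1}):
  m_1 = 1*16 - 0 = 16, d_1 = (285 - 16^2)/1 = 29/1 = 29, a_1 = floor((16 + 16)/29) = 1.
  m_2 = 29*1 - 16 = 13, d_2 = (285 - 13^2)/29 = 116/29 = 4, a_2 = floor((16 + 13)/4) = 7.
  m_3 = 4*7 - 13 = 15, d_3 = (285 - 15^2)/4 = 60/4 = 15, a_3 = floor((16 + 15)/15) = 2.
  m_4 = 15*2 - 15 = 15, d_4 = (285 - 15^2)/15 = 60/15 = 4, a_4 = floor((16 + 15)/4) = 7.
  m_5 = 4*7 - 15 = 13, d_5 = (285 - 13^2)/4 = 116/4 = 29, a_5 = floor((16 + 13)/29) = 1.
  m_6 = 29*1 - 13 = 16, d_6 = (285 - 16^2)/29 = 29/29 = 1, a_6 = floor((16 + 16)/1) = 32.
  m_7 = 1*32 - 16 = 16, d_7 = (285 - 16^2)/1 = 29/1 = 29: (m_7, d_7) = (m_1, d_1) = (16, 29), so from here the quotients repeat a_1, ..., a_6; the period length is 6.
Hence the expansion of sqrt(285) is a_0 = 16 followed by the repeating block 1, 7, 2, 7, 1, 32 (period 6).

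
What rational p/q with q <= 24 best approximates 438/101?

Expand x = 438/101 as a continued fraction with the Euclidean algorithm:
  438 = 4*101 + 34, so a_0 = 4.
  101 = 2*34 + 33, so a_1 = 2.
  34 = 1*33 + 1, so a_2 = 1.
  33 = 33*1 + 0, so a_3 = 33.
so x = [4; 2, 1, 33].
Convergents (p_i = a_i*p_{i-1} + p_{i-2}, q_i = a_i*q_{i-1} + q_{i-2} with p_{-2}=0, p_{-1}=1, q_{-2}=1, q_{-1}=0), until the denominator exceeds 24:
  i=0: a_0=4, p_0 = 4*1 + 0 = 4, q_0 = 4*0 + 1 = 1.
  i=1: a_1=2, p_1 = 2*4 + 1 = 9, q_1 = 2*1 + 0 = 2.
  i=2: a_2=1, p_2 = 1*9 + 4 = 13, q_2 = 1*2 + 1 = 3.
  i=3: a_3=33, p_3 = 33*13 + 9 = 438, q_3 = 33*3 + 2 = 101.
q_3 = 101 > 24, so the last convergent with denominator <= 24 is p_2/q_2 = 13/3.
The closest fraction with denominator <= 24 is either p_2/q_2 or the intermediate fraction (k*p_2 + p_1)/(k*q_2 + q_1) with the largest k >= 1 whose denominator stays <= 24; these approach x as k grows, and every other convergent or intermediate fraction in range is farther away.
Largest k: floor((24 - q_1)/q_2) = floor((24 - 2)/3) = 7.
That gives (7*13 + 9)/(7*3 + 2) = 100/23.
Compare the errors: |x - 13/3| = |438*3 - 13*101|/(101*3) = 1/303, and |x - 100/23| = |438*23 - 100*101|/(101*23) = 26/2323.
Cross-multiplying, 1*2323 = 2323 < 7878 = 26*303, so 1/303 is smaller: the convergent 13/3 is closer to x than 100/23.

13/3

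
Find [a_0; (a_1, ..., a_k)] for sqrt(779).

Write x_i = (sqrt(779) + m_i)/d_i with (m_0, d_0) = (0, 1). a_0 = floor(sqrt(779)) = 27, since 27^2 = 729 <= 779 < 784 = 28^2.
Iterate m_{i+1} = d_i*a_i - m_i, d_{i+1} = (779 - m_{i+1}^2)/d_i, a_{i+1} = floor((a_0 + m_{i+1})/d_{i+1}):
  m_1 = 1*27 - 0 = 27, d_1 = (779 - 27^2)/1 = 50/1 = 50, a_1 = floor((27 + 27)/50) = 1.
  m_2 = 50*1 - 27 = 23, d_2 = (779 - 23^2)/50 = 250/50 = 5, a_2 = floor((27 + 23)/5) = 10.
  m_3 = 5*10 - 23 = 27, d_3 = (779 - 27^2)/5 = 50/5 = 10, a_3 = floor((27 + 27)/10) = 5.
  m_4 = 10*5 - 27 = 23, d_4 = (779 - 23^2)/10 = 250/10 = 25, a_4 = floor((27 + 23)/25) = 2.
  m_5 = 25*2 - 23 = 27, d_5 = (779 - 27^2)/25 = 50/25 = 2, a_5 = floor((27 + 27)/2) = 27.
  m_6 = 2*27 - 27 = 27, d_6 = (779 - 27^2)/2 = 50/2 = 25, a_6 = floor((27 + 27)/25) = 2.
  m_7 = 25*2 - 27 = 23, d_7 = (779 - 23^2)/25 = 250/25 = 10, a_7 = floor((27 + 23)/10) = 5.
  m_8 = 10*5 - 23 = 27, d_8 = (779 - 27^2)/10 = 50/10 = 5, a_8 = floor((27 + 27)/5) = 10.
  m_9 = 5*10 - 27 = 23, d_9 = (779 - 23^2)/5 = 250/5 = 50, a_9 = floor((27 + 23)/50) = 1.
  m_10 = 50*1 - 23 = 27, d_10 = (779 - 27^2)/50 = 50/50 = 1, a_10 = floor((27 + 27)/1) = 54.
  m_11 = 1*54 - 27 = 27, d_11 = (779 - 27^2)/1 = 50/1 = 50: (m_11, d_11) = (m_1, d_1) = (27, 50), so from here the quotients repeat a_1, ..., a_10; the period length is 10.
Hence the expansion of sqrt(779) is a_0 = 27 followed by the repeating block 1, 10, 5, 2, 27, 2, 5, 10, 1, 54 (period 10).

[27; (1, 10, 5, 2, 27, 2, 5, 10, 1, 54)]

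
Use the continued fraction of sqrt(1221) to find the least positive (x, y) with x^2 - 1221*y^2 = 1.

First expand sqrt(1221) as a continued fraction. With x_i = (sqrt(1221) + m_i)/d_i and (m_0, d_0) = (0, 1): a_0 = floor(sqrt(1221)) = 34, since 34^2 = 1156 <= 1221 < 1225 = 35^2.
Iterate m_{i+1} = d_i*a_i - m_i, d_{i+1} = (1221 - m_{i+1}^2)/d_i, a_{i+1} = floor((a_0 + m_{i+1})/d_{i+1}):
  m_1 = 1*34 - 0 = 34, d_1 = (1221 - 34^2)/1 = 65/1 = 65, a_1 = floor((34 + 34)/65) = 1.
  m_2 = 65*1 - 34 = 31, d_2 = (1221 - 31^2)/65 = 260/65 = 4, a_2 = floor((34 + 31)/4) = 16.
  m_3 = 4*16 - 31 = 33, d_3 = (1221 - 33^2)/4 = 132/4 = 33, a_3 = floor((34 + 33)/33) = 2.
  m_4 = 33*2 - 33 = 33, d_4 = (1221 - 33^2)/33 = 132/33 = 4, a_4 = floor((34 + 33)/4) = 16.
  m_5 = 4*16 - 33 = 31, d_5 = (1221 - 31^2)/4 = 260/4 = 65, a_5 = floor((34 + 31)/65) = 1.
  m_6 = 65*1 - 31 = 34, d_6 = (1221 - 34^2)/65 = 65/65 = 1, a_6 = floor((34 + 34)/1) = 68.
  m_7 = 1*68 - 34 = 34, d_7 = (1221 - 34^2)/1 = 65/1 = 65: (m_7, d_7) = (m_1, d_1) = (34, 65), so from here the quotients repeat a_1, ..., a_6; the period length is 6.
So sqrt(1221) = [34; (1, 16, 2, 16, 1, 68)] with period length k = 6.
k is even, so the fundamental solution of x^2 - 1221y^2 = 1 is (p_{k-1}, q_{k-1}) = (p_5, q_5); compute convergents through index 5.
Convergents (p_i = a_i*p_{i-1} + p_{i-2}, q_i = a_i*q_{i-1} + q_{i-2} with p_{-2}=0, p_{-1}=1, q_{-2}=1, q_{-1}=0):
  i=0: a_0=34, p_0 = 34*1 + 0 = 34, q_0 = 34*0 + 1 = 1.
  i=1: a_1=1, p_1 = 1*34 + 1 = 35, q_1 = 1*1 + 0 = 1.
  i=2: a_2=16, p_2 = 16*35 + 34 = 594, q_2 = 16*1 + 1 = 17.
  i=3: a_3=2, p_3 = 2*594 + 35 = 1223, q_3 = 2*17 + 1 = 35.
  i=4: a_4=16, p_4 = 16*1223 + 594 = 20162, q_4 = 16*35 + 17 = 577.
  i=5: a_5=1, p_5 = 1*20162 + 1223 = 21385, q_5 = 1*577 + 35 = 612.
Check: 21385^2 - 1221*612^2 = 457318225 - 457318224 = 1, so (x, y) = (21385, 612) solves the equation, and by the theorem it is the least positive solution.

(x, y) = (21385, 612)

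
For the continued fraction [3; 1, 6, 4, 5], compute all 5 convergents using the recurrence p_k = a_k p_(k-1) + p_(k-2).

Using the convergent recurrence p_i = a_i*p_{i-1} + p_{i-2}, q_i = a_i*q_{i-1} + q_{i-2} with p_{-2}=0, p_{-1}=1, q_{-2}=1, q_{-1}=0:
  i=0: a_0=3, p_0 = 3*1 + 0 = 3, q_0 = 3*0 + 1 = 1.
  i=1: a_1=1, p_1 = 1*3 + 1 = 4, q_1 = 1*1 + 0 = 1.
  i=2: a_2=6, p_2 = 6*4 + 3 = 27, q_2 = 6*1 + 1 = 7.
  i=3: a_3=4, p_3 = 4*27 + 4 = 112, q_3 = 4*7 + 1 = 29.
  i=4: a_4=5, p_4 = 5*112 + 27 = 587, q_4 = 5*29 + 7 = 152.

3/1, 4/1, 27/7, 112/29, 587/152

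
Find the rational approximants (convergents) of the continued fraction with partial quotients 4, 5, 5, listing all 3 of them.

Using the convergent recurrence p_i = a_i*p_{i-1} + p_{i-2}, q_i = a_i*q_{i-1} + q_{i-2} with p_{-2}=0, p_{-1}=1, q_{-2}=1, q_{-1}=0:
  i=0: a_0=4, p_0 = 4*1 + 0 = 4, q_0 = 4*0 + 1 = 1.
  i=1: a_1=5, p_1 = 5*4 + 1 = 21, q_1 = 5*1 + 0 = 5.
  i=2: a_2=5, p_2 = 5*21 + 4 = 109, q_2 = 5*5 + 1 = 26.

4/1, 21/5, 109/26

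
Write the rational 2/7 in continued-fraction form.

Run the Euclidean algorithm on 2 and 7; the successive quotients are the partial quotients a_0, a_1, ... (each step inverts the fractional part left over by the previous one):
  2 = 0*7 + 2, so a_0 = 0.
  7 = 3*2 + 1, so a_1 = 3.
  2 = 2*1 + 0, so a_2 = 2.
The remainder reaches 0 after 3 divisions, so the expansion has 3 partial quotients, read off in order.

[0; 3, 2]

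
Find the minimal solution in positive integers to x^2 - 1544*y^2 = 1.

First expand sqrt(1544) as a continued fraction. With x_i = (sqrt(1544) + m_i)/d_i and (m_0, d_0) = (0, 1): a_0 = floor(sqrt(1544)) = 39, since 39^2 = 1521 <= 1544 < 1600 = 40^2.
Iterate m_{i+1} = d_i*a_i - m_i, d_{i+1} = (1544 - m_{i+1}^2)/d_i, a_{i+1} = floor((a_0 + m_{i+1})/d_{i+1}):
  m_1 = 1*39 - 0 = 39, d_1 = (1544 - 39^2)/1 = 23/1 = 23, a_1 = floor((39 + 39)/23) = 3.
  m_2 = 23*3 - 39 = 30, d_2 = (1544 - 30^2)/23 = 644/23 = 28, a_2 = floor((39 + 30)/28) = 2.
  m_3 = 28*2 - 30 = 26, d_3 = (1544 - 26^2)/28 = 868/28 = 31, a_3 = floor((39 + 26)/31) = 2.
  m_4 = 31*2 - 26 = 36, d_4 = (1544 - 36^2)/31 = 248/31 = 8, a_4 = floor((39 + 36)/8) = 9.
  m_5 = 8*9 - 36 = 36, d_5 = (1544 - 36^2)/8 = 248/8 = 31, a_5 = floor((39 + 36)/31) = 2.
  m_6 = 31*2 - 36 = 26, d_6 = (1544 - 26^2)/31 = 868/31 = 28, a_6 = floor((39 + 26)/28) = 2.
  m_7 = 28*2 - 26 = 30, d_7 = (1544 - 30^2)/28 = 644/28 = 23, a_7 = floor((39 + 30)/23) = 3.
  m_8 = 23*3 - 30 = 39, d_8 = (1544 - 39^2)/23 = 23/23 = 1, a_8 = floor((39 + 39)/1) = 78.
  m_9 = 1*78 - 39 = 39, d_9 = (1544 - 39^2)/1 = 23/1 = 23: (m_9, d_9) = (m_1, d_1) = (39, 23), so from here the quotients repeat a_1, ..., a_8; the period length is 8.
So sqrt(1544) = [39; (3, 2, 2, 9, 2, 2, 3, 78)] with period length k = 8.
k is even, so the fundamental solution of x^2 - 1544y^2 = 1 is (p_{k-1}, q_{k-1}) = (p_7, q_7); compute convergents through index 7.
Convergents (p_i = a_i*p_{i-1} + p_{i-2}, q_i = a_i*q_{i-1} + q_{i-2} with p_{-2}=0, p_{-1}=1, q_{-2}=1, q_{-1}=0):
  i=0: a_0=39, p_0 = 39*1 + 0 = 39, q_0 = 39*0 + 1 = 1.
  i=1: a_1=3, p_1 = 3*39 + 1 = 118, q_1 = 3*1 + 0 = 3.
  i=2: a_2=2, p_2 = 2*118 + 39 = 275, q_2 = 2*3 + 1 = 7.
  i=3: a_3=2, p_3 = 2*275 + 118 = 668, q_3 = 2*7 + 3 = 17.
  i=4: a_4=9, p_4 = 9*668 + 275 = 6287, q_4 = 9*17 + 7 = 160.
  i=5: a_5=2, p_5 = 2*6287 + 668 = 13242, q_5 = 2*160 + 17 = 337.
  i=6: a_6=2, p_6 = 2*13242 + 6287 = 32771, q_6 = 2*337 + 160 = 834.
  i=7: a_7=3, p_7 = 3*32771 + 13242 = 111555, q_7 = 3*834 + 337 = 2839.
Check: 111555^2 - 1544*2839^2 = 12444518025 - 12444518024 = 1, so (x, y) = (111555, 2839) solves the equation, and by the theorem it is the least positive solution.

(x, y) = (111555, 2839)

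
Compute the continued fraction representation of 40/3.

[13; 3]

Run the Euclidean algorithm on 40 and 3; the successive quotients are the partial quotients a_0, a_1, ... (each step inverts the fractional part left over by the previous one):
  40 = 13*3 + 1, so a_0 = 13.
  3 = 3*1 + 0, so a_1 = 3.
The remainder reaches 0 after 2 divisions, so the expansion has 2 partial quotients, read off in order.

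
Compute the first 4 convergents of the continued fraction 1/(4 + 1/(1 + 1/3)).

0/1, 1/4, 1/5, 4/19

Using the convergent recurrence p_i = a_i*p_{i-1} + p_{i-2}, q_i = a_i*q_{i-1} + q_{i-2} with p_{-2}=0, p_{-1}=1, q_{-2}=1, q_{-1}=0:
  i=0: a_0=0, p_0 = 0*1 + 0 = 0, q_0 = 0*0 + 1 = 1.
  i=1: a_1=4, p_1 = 4*0 + 1 = 1, q_1 = 4*1 + 0 = 4.
  i=2: a_2=1, p_2 = 1*1 + 0 = 1, q_2 = 1*4 + 1 = 5.
  i=3: a_3=3, p_3 = 3*1 + 1 = 4, q_3 = 3*5 + 4 = 19.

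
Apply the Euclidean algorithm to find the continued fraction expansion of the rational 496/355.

[1; 2, 1, 1, 13, 1, 1, 2]

Run the Euclidean algorithm on 496 and 355; the successive quotients are the partial quotients a_0, a_1, ... (each step inverts the fractional part left over by the previous one):
  496 = 1*355 + 141, so a_0 = 1.
  355 = 2*141 + 73, so a_1 = 2.
  141 = 1*73 + 68, so a_2 = 1.
  73 = 1*68 + 5, so a_3 = 1.
  68 = 13*5 + 3, so a_4 = 13.
  5 = 1*3 + 2, so a_5 = 1.
  3 = 1*2 + 1, so a_6 = 1.
  2 = 2*1 + 0, so a_7 = 2.
The remainder reaches 0 after 8 divisions, so the expansion has 8 partial quotients, read off in order.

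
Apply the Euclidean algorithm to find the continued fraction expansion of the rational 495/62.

[7; 1, 61]

Run the Euclidean algorithm on 495 and 62; the successive quotients are the partial quotients a_0, a_1, ... (each step inverts the fractional part left over by the previous one):
  495 = 7*62 + 61, so a_0 = 7.
  62 = 1*61 + 1, so a_1 = 1.
  61 = 61*1 + 0, so a_2 = 61.
The remainder reaches 0 after 3 divisions, so the expansion has 3 partial quotients, read off in order.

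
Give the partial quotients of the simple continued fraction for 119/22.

Run the Euclidean algorithm on 119 and 22; the successive quotients are the partial quotients a_0, a_1, ... (each step inverts the fractional part left over by the previous one):
  119 = 5*22 + 9, so a_0 = 5.
  22 = 2*9 + 4, so a_1 = 2.
  9 = 2*4 + 1, so a_2 = 2.
  4 = 4*1 + 0, so a_3 = 4.
The remainder reaches 0 after 4 divisions, so the expansion has 4 partial quotients, read off in order.

[5; 2, 2, 4]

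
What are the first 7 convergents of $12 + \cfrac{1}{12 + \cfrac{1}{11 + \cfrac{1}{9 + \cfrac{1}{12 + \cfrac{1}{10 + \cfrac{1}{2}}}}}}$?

12/1, 145/12, 1607/133, 14608/1209, 176903/14641, 1783638/147619, 3744179/309879

Using the convergent recurrence p_i = a_i*p_{i-1} + p_{i-2}, q_i = a_i*q_{i-1} + q_{i-2} with p_{-2}=0, p_{-1}=1, q_{-2}=1, q_{-1}=0:
  i=0: a_0=12, p_0 = 12*1 + 0 = 12, q_0 = 12*0 + 1 = 1.
  i=1: a_1=12, p_1 = 12*12 + 1 = 145, q_1 = 12*1 + 0 = 12.
  i=2: a_2=11, p_2 = 11*145 + 12 = 1607, q_2 = 11*12 + 1 = 133.
  i=3: a_3=9, p_3 = 9*1607 + 145 = 14608, q_3 = 9*133 + 12 = 1209.
  i=4: a_4=12, p_4 = 12*14608 + 1607 = 176903, q_4 = 12*1209 + 133 = 14641.
  i=5: a_5=10, p_5 = 10*176903 + 14608 = 1783638, q_5 = 10*14641 + 1209 = 147619.
  i=6: a_6=2, p_6 = 2*1783638 + 176903 = 3744179, q_6 = 2*147619 + 14641 = 309879.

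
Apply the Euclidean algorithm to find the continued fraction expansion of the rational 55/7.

Run the Euclidean algorithm on 55 and 7; the successive quotients are the partial quotients a_0, a_1, ... (each step inverts the fractional part left over by the previous one):
  55 = 7*7 + 6, so a_0 = 7.
  7 = 1*6 + 1, so a_1 = 1.
  6 = 6*1 + 0, so a_2 = 6.
The remainder reaches 0 after 3 divisions, so the expansion has 3 partial quotients, read off in order.

[7; 1, 6]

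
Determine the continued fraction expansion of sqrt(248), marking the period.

[15; (1, 2, 1, 30)]

Write x_i = (sqrt(248) + m_i)/d_i with (m_0, d_0) = (0, 1). a_0 = floor(sqrt(248)) = 15, since 15^2 = 225 <= 248 < 256 = 16^2.
Iterate m_{i+1} = d_i*a_i - m_i, d_{i+1} = (248 - m_{i+1}^2)/d_i, a_{i+1} = floor((a_0 + m_{i+1})/d_{i+1}):
  m_1 = 1*15 - 0 = 15, d_1 = (248 - 15^2)/1 = 23/1 = 23, a_1 = floor((15 + 15)/23) = 1.
  m_2 = 23*1 - 15 = 8, d_2 = (248 - 8^2)/23 = 184/23 = 8, a_2 = floor((15 + 8)/8) = 2.
  m_3 = 8*2 - 8 = 8, d_3 = (248 - 8^2)/8 = 184/8 = 23, a_3 = floor((15 + 8)/23) = 1.
  m_4 = 23*1 - 8 = 15, d_4 = (248 - 15^2)/23 = 23/23 = 1, a_4 = floor((15 + 15)/1) = 30.
  m_5 = 1*30 - 15 = 15, d_5 = (248 - 15^2)/1 = 23/1 = 23: (m_5, d_5) = (m_1, d_1) = (15, 23), so from here the quotients repeat a_1, ..., a_4; the period length is 4.
Hence the expansion of sqrt(248) is a_0 = 15 followed by the repeating block 1, 2, 1, 30 (period 4).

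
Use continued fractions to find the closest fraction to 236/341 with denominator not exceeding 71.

9/13

Expand x = 236/341 as a continued fraction with the Euclidean algorithm:
  236 = 0*341 + 236, so a_0 = 0.
  341 = 1*236 + 105, so a_1 = 1.
  236 = 2*105 + 26, so a_2 = 2.
  105 = 4*26 + 1, so a_3 = 4.
  26 = 26*1 + 0, so a_4 = 26.
so x = [0; 1, 2, 4, 26].
Convergents (p_i = a_i*p_{i-1} + p_{i-2}, q_i = a_i*q_{i-1} + q_{i-2} with p_{-2}=0, p_{-1}=1, q_{-2}=1, q_{-1}=0), until the denominator exceeds 71:
  i=0: a_0=0, p_0 = 0*1 + 0 = 0, q_0 = 0*0 + 1 = 1.
  i=1: a_1=1, p_1 = 1*0 + 1 = 1, q_1 = 1*1 + 0 = 1.
  i=2: a_2=2, p_2 = 2*1 + 0 = 2, q_2 = 2*1 + 1 = 3.
  i=3: a_3=4, p_3 = 4*2 + 1 = 9, q_3 = 4*3 + 1 = 13.
  i=4: a_4=26, p_4 = 26*9 + 2 = 236, q_4 = 26*13 + 3 = 341.
q_4 = 341 > 71, so the last convergent with denominator <= 71 is p_3/q_3 = 9/13.
The closest fraction with denominator <= 71 is either p_3/q_3 or the intermediate fraction (k*p_3 + p_2)/(k*q_3 + q_2) with the largest k >= 1 whose denominator stays <= 71; these approach x as k grows, and every other convergent or intermediate fraction in range is farther away.
Largest k: floor((71 - q_2)/q_3) = floor((71 - 3)/13) = 5.
That gives (5*9 + 2)/(5*13 + 3) = 47/68.
Compare the errors: |x - 9/13| = |236*13 - 9*341|/(341*13) = 1/4433, and |x - 47/68| = |236*68 - 47*341|/(341*68) = 21/23188.
Cross-multiplying, 1*23188 = 23188 < 93093 = 21*4433, so 1/4433 is smaller: the convergent 9/13 is closer to x than 47/68.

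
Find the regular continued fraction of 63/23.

[2; 1, 2, 1, 5]

Run the Euclidean algorithm on 63 and 23; the successive quotients are the partial quotients a_0, a_1, ... (each step inverts the fractional part left over by the previous one):
  63 = 2*23 + 17, so a_0 = 2.
  23 = 1*17 + 6, so a_1 = 1.
  17 = 2*6 + 5, so a_2 = 2.
  6 = 1*5 + 1, so a_3 = 1.
  5 = 5*1 + 0, so a_4 = 5.
The remainder reaches 0 after 5 divisions, so the expansion has 5 partial quotients, read off in order.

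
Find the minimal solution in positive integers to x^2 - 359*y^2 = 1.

(x, y) = (360, 19)

First expand sqrt(359) as a continued fraction. With x_i = (sqrt(359) + m_i)/d_i and (m_0, d_0) = (0, 1): a_0 = floor(sqrt(359)) = 18, since 18^2 = 324 <= 359 < 361 = 19^2.
Iterate m_{i+1} = d_i*a_i - m_i, d_{i+1} = (359 - m_{i+1}^2)/d_i, a_{i+1} = floor((a_0 + m_{i+1})/d_{i+1}):
  m_1 = 1*18 - 0 = 18, d_1 = (359 - 18^2)/1 = 35/1 = 35, a_1 = floor((18 + 18)/35) = 1.
  m_2 = 35*1 - 18 = 17, d_2 = (359 - 17^2)/35 = 70/35 = 2, a_2 = floor((18 + 17)/2) = 17.
  m_3 = 2*17 - 17 = 17, d_3 = (359 - 17^2)/2 = 70/2 = 35, a_3 = floor((18 + 17)/35) = 1.
  m_4 = 35*1 - 17 = 18, d_4 = (359 - 18^2)/35 = 35/35 = 1, a_4 = floor((18 + 18)/1) = 36.
  m_5 = 1*36 - 18 = 18, d_5 = (359 - 18^2)/1 = 35/1 = 35: (m_5, d_5) = (m_1, d_1) = (18, 35), so from here the quotients repeat a_1, ..., a_4; the period length is 4.
So sqrt(359) = [18; (1, 17, 1, 36)] with period length k = 4.
k is even, so the fundamental solution of x^2 - 359y^2 = 1 is (p_{k-1}, q_{k-1}) = (p_3, q_3); compute convergents through index 3.
Convergents (p_i = a_i*p_{i-1} + p_{i-2}, q_i = a_i*q_{i-1} + q_{i-2} with p_{-2}=0, p_{-1}=1, q_{-2}=1, q_{-1}=0):
  i=0: a_0=18, p_0 = 18*1 + 0 = 18, q_0 = 18*0 + 1 = 1.
  i=1: a_1=1, p_1 = 1*18 + 1 = 19, q_1 = 1*1 + 0 = 1.
  i=2: a_2=17, p_2 = 17*19 + 18 = 341, q_2 = 17*1 + 1 = 18.
  i=3: a_3=1, p_3 = 1*341 + 19 = 360, q_3 = 1*18 + 1 = 19.
Check: 360^2 - 359*19^2 = 129600 - 129599 = 1, so (x, y) = (360, 19) solves the equation, and by the theorem it is the least positive solution.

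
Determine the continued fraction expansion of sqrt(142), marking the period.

Write x_i = (sqrt(142) + m_i)/d_i with (m_0, d_0) = (0, 1). a_0 = floor(sqrt(142)) = 11, since 11^2 = 121 <= 142 < 144 = 12^2.
Iterate m_{i+1} = d_i*a_i - m_i, d_{i+1} = (142 - m_{i+1}^2)/d_i, a_{i+1} = floor((a_0 + m_{i+1})/d_{i+1}):
  m_1 = 1*11 - 0 = 11, d_1 = (142 - 11^2)/1 = 21/1 = 21, a_1 = floor((11 + 11)/21) = 1.
  m_2 = 21*1 - 11 = 10, d_2 = (142 - 10^2)/21 = 42/21 = 2, a_2 = floor((11 + 10)/2) = 10.
  m_3 = 2*10 - 10 = 10, d_3 = (142 - 10^2)/2 = 42/2 = 21, a_3 = floor((11 + 10)/21) = 1.
  m_4 = 21*1 - 10 = 11, d_4 = (142 - 11^2)/21 = 21/21 = 1, a_4 = floor((11 + 11)/1) = 22.
  m_5 = 1*22 - 11 = 11, d_5 = (142 - 11^2)/1 = 21/1 = 21: (m_5, d_5) = (m_1, d_1) = (11, 21), so from here the quotients repeat a_1, ..., a_4; the period length is 4.
Hence the expansion of sqrt(142) is a_0 = 11 followed by the repeating block 1, 10, 1, 22 (period 4).

[11; (1, 10, 1, 22)]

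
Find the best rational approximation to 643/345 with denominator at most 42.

41/22

Expand x = 643/345 as a continued fraction with the Euclidean algorithm:
  643 = 1*345 + 298, so a_0 = 1.
  345 = 1*298 + 47, so a_1 = 1.
  298 = 6*47 + 16, so a_2 = 6.
  47 = 2*16 + 15, so a_3 = 2.
  16 = 1*15 + 1, so a_4 = 1.
  15 = 15*1 + 0, so a_5 = 15.
so x = [1; 1, 6, 2, 1, 15].
Convergents (p_i = a_i*p_{i-1} + p_{i-2}, q_i = a_i*q_{i-1} + q_{i-2} with p_{-2}=0, p_{-1}=1, q_{-2}=1, q_{-1}=0), until the denominator exceeds 42:
  i=0: a_0=1, p_0 = 1*1 + 0 = 1, q_0 = 1*0 + 1 = 1.
  i=1: a_1=1, p_1 = 1*1 + 1 = 2, q_1 = 1*1 + 0 = 1.
  i=2: a_2=6, p_2 = 6*2 + 1 = 13, q_2 = 6*1 + 1 = 7.
  i=3: a_3=2, p_3 = 2*13 + 2 = 28, q_3 = 2*7 + 1 = 15.
  i=4: a_4=1, p_4 = 1*28 + 13 = 41, q_4 = 1*15 + 7 = 22.
  i=5: a_5=15, p_5 = 15*41 + 28 = 643, q_5 = 15*22 + 15 = 345.
q_5 = 345 > 42, so the last convergent with denominator <= 42 is p_4/q_4 = 41/22.
The closest fraction with denominator <= 42 is either p_4/q_4 or the intermediate fraction (k*p_4 + p_3)/(k*q_4 + q_3) with the largest k >= 1 whose denominator stays <= 42; these approach x as k grows, and every other convergent or intermediate fraction in range is farther away.
Largest k: floor((42 - q_3)/q_4) = floor((42 - 15)/22) = 1.
That gives (1*41 + 28)/(1*22 + 15) = 69/37.
Compare the errors: |x - 41/22| = |643*22 - 41*345|/(345*22) = 1/7590, and |x - 69/37| = |643*37 - 69*345|/(345*37) = 14/12765.
Cross-multiplying, 1*12765 = 12765 < 106260 = 14*7590, so 1/7590 is smaller: the convergent 41/22 is closer to x than 69/37.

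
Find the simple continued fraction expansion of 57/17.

[3; 2, 1, 5]

Run the Euclidean algorithm on 57 and 17; the successive quotients are the partial quotients a_0, a_1, ... (each step inverts the fractional part left over by the previous one):
  57 = 3*17 + 6, so a_0 = 3.
  17 = 2*6 + 5, so a_1 = 2.
  6 = 1*5 + 1, so a_2 = 1.
  5 = 5*1 + 0, so a_3 = 5.
The remainder reaches 0 after 4 divisions, so the expansion has 4 partial quotients, read off in order.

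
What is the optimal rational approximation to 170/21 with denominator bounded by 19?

89/11

Expand x = 170/21 as a continued fraction with the Euclidean algorithm:
  170 = 8*21 + 2, so a_0 = 8.
  21 = 10*2 + 1, so a_1 = 10.
  2 = 2*1 + 0, so a_2 = 2.
so x = [8; 10, 2].
Convergents (p_i = a_i*p_{i-1} + p_{i-2}, q_i = a_i*q_{i-1} + q_{i-2} with p_{-2}=0, p_{-1}=1, q_{-2}=1, q_{-1}=0), until the denominator exceeds 19:
  i=0: a_0=8, p_0 = 8*1 + 0 = 8, q_0 = 8*0 + 1 = 1.
  i=1: a_1=10, p_1 = 10*8 + 1 = 81, q_1 = 10*1 + 0 = 10.
  i=2: a_2=2, p_2 = 2*81 + 8 = 170, q_2 = 2*10 + 1 = 21.
q_2 = 21 > 19, so the last convergent with denominator <= 19 is p_1/q_1 = 81/10.
The closest fraction with denominator <= 19 is either p_1/q_1 or the intermediate fraction (k*p_1 + p_0)/(k*q_1 + q_0) with the largest k >= 1 whose denominator stays <= 19; these approach x as k grows, and every other convergent or intermediate fraction in range is farther away.
Largest k: floor((19 - q_0)/q_1) = floor((19 - 1)/10) = 1.
That gives (1*81 + 8)/(1*10 + 1) = 89/11.
Compare the errors: |x - 81/10| = |170*10 - 81*21|/(21*10) = 1/210, and |x - 89/11| = |170*11 - 89*21|/(21*11) = 1/231.
Cross-multiplying, 1*210 = 210 < 231 = 1*231, so 1/231 is smaller: the intermediate fraction 89/11 is closer to x than 81/10.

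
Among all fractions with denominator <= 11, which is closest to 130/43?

Expand x = 130/43 as a continued fraction with the Euclidean algorithm:
  130 = 3*43 + 1, so a_0 = 3.
  43 = 43*1 + 0, so a_1 = 43.
so x = [3; 43].
Convergents (p_i = a_i*p_{i-1} + p_{i-2}, q_i = a_i*q_{i-1} + q_{i-2} with p_{-2}=0, p_{-1}=1, q_{-2}=1, q_{-1}=0), until the denominator exceeds 11:
  i=0: a_0=3, p_0 = 3*1 + 0 = 3, q_0 = 3*0 + 1 = 1.
  i=1: a_1=43, p_1 = 43*3 + 1 = 130, q_1 = 43*1 + 0 = 43.
q_1 = 43 > 11, so the last convergent with denominator <= 11 is p_0/q_0 = 3/1.
The closest fraction with denominator <= 11 is either p_0/q_0 or the intermediate fraction (k*p_0 + p_{-1})/(k*q_0 + q_{-1}) with the largest k >= 1 whose denominator stays <= 11; these approach x as k grows, and every other convergent or intermediate fraction in range is farther away.
Largest k: floor((11 - q_{-1})/q_0) = floor((11 - 0)/1) = 11 (using the seeds p_{-1} = 1, q_{-1} = 0).
That gives (11*3 + 1)/(11*1 + 0) = 34/11.
Compare the errors: |x - 3/1| = |130*1 - 3*43|/(43*1) = 1/43, and |x - 34/11| = |130*11 - 34*43|/(43*11) = 32/473.
Cross-multiplying, 1*473 = 473 < 1376 = 32*43, so 1/43 is smaller: the convergent 3/1 is closer to x than 34/11.

3/1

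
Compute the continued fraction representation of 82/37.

[2; 4, 1, 1, 1, 2]

Run the Euclidean algorithm on 82 and 37; the successive quotients are the partial quotients a_0, a_1, ... (each step inverts the fractional part left over by the previous one):
  82 = 2*37 + 8, so a_0 = 2.
  37 = 4*8 + 5, so a_1 = 4.
  8 = 1*5 + 3, so a_2 = 1.
  5 = 1*3 + 2, so a_3 = 1.
  3 = 1*2 + 1, so a_4 = 1.
  2 = 2*1 + 0, so a_5 = 2.
The remainder reaches 0 after 6 divisions, so the expansion has 6 partial quotients, read off in order.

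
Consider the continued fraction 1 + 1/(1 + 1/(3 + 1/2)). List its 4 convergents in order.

1/1, 2/1, 7/4, 16/9

Using the convergent recurrence p_i = a_i*p_{i-1} + p_{i-2}, q_i = a_i*q_{i-1} + q_{i-2} with p_{-2}=0, p_{-1}=1, q_{-2}=1, q_{-1}=0:
  i=0: a_0=1, p_0 = 1*1 + 0 = 1, q_0 = 1*0 + 1 = 1.
  i=1: a_1=1, p_1 = 1*1 + 1 = 2, q_1 = 1*1 + 0 = 1.
  i=2: a_2=3, p_2 = 3*2 + 1 = 7, q_2 = 3*1 + 1 = 4.
  i=3: a_3=2, p_3 = 2*7 + 2 = 16, q_3 = 2*4 + 1 = 9.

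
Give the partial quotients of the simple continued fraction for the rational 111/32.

Run the Euclidean algorithm on 111 and 32; the successive quotients are the partial quotients a_0, a_1, ... (each step inverts the fractional part left over by the previous one):
  111 = 3*32 + 15, so a_0 = 3.
  32 = 2*15 + 2, so a_1 = 2.
  15 = 7*2 + 1, so a_2 = 7.
  2 = 2*1 + 0, so a_3 = 2.
The remainder reaches 0 after 4 divisions, so the expansion has 4 partial quotients, read off in order.

[3; 2, 7, 2]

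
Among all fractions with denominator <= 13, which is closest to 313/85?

48/13

Expand x = 313/85 as a continued fraction with the Euclidean algorithm:
  313 = 3*85 + 58, so a_0 = 3.
  85 = 1*58 + 27, so a_1 = 1.
  58 = 2*27 + 4, so a_2 = 2.
  27 = 6*4 + 3, so a_3 = 6.
  4 = 1*3 + 1, so a_4 = 1.
  3 = 3*1 + 0, so a_5 = 3.
so x = [3; 1, 2, 6, 1, 3].
Convergents (p_i = a_i*p_{i-1} + p_{i-2}, q_i = a_i*q_{i-1} + q_{i-2} with p_{-2}=0, p_{-1}=1, q_{-2}=1, q_{-1}=0), until the denominator exceeds 13:
  i=0: a_0=3, p_0 = 3*1 + 0 = 3, q_0 = 3*0 + 1 = 1.
  i=1: a_1=1, p_1 = 1*3 + 1 = 4, q_1 = 1*1 + 0 = 1.
  i=2: a_2=2, p_2 = 2*4 + 3 = 11, q_2 = 2*1 + 1 = 3.
  i=3: a_3=6, p_3 = 6*11 + 4 = 70, q_3 = 6*3 + 1 = 19.
q_3 = 19 > 13, so the last convergent with denominator <= 13 is p_2/q_2 = 11/3.
The closest fraction with denominator <= 13 is either p_2/q_2 or the intermediate fraction (k*p_2 + p_1)/(k*q_2 + q_1) with the largest k >= 1 whose denominator stays <= 13; these approach x as k grows, and every other convergent or intermediate fraction in range is farther away.
Largest k: floor((13 - q_1)/q_2) = floor((13 - 1)/3) = 4.
That gives (4*11 + 4)/(4*3 + 1) = 48/13.
Compare the errors: |x - 11/3| = |313*3 - 11*85|/(85*3) = 4/255, and |x - 48/13| = |313*13 - 48*85|/(85*13) = 11/1105.
Cross-multiplying, 11*255 = 2805 < 4420 = 4*1105, so 11/1105 is smaller: the intermediate fraction 48/13 is closer to x than 11/3.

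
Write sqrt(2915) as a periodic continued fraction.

Write x_i = (sqrt(2915) + m_i)/d_i with (m_0, d_0) = (0, 1). a_0 = floor(sqrt(2915)) = 53, since 53^2 = 2809 <= 2915 < 2916 = 54^2.
Iterate m_{i+1} = d_i*a_i - m_i, d_{i+1} = (2915 - m_{i+1}^2)/d_i, a_{i+1} = floor((a_0 + m_{i+1})/d_{i+1}):
  m_1 = 1*53 - 0 = 53, d_1 = (2915 - 53^2)/1 = 106/1 = 106, a_1 = floor((53 + 53)/106) = 1.
  m_2 = 106*1 - 53 = 53, d_2 = (2915 - 53^2)/106 = 106/106 = 1, a_2 = floor((53 + 53)/1) = 106.
  m_3 = 1*106 - 53 = 53, d_3 = (2915 - 53^2)/1 = 106/1 = 106: (m_3, d_3) = (m_1, d_1) = (53, 106), so from here the quotients repeat a_1, a_2; the period length is 2.
Hence the expansion of sqrt(2915) is a_0 = 53 followed by the repeating block 1, 106 (period 2).

[53; (1, 106)]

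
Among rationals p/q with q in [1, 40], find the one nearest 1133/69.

312/19

Expand x = 1133/69 as a continued fraction with the Euclidean algorithm:
  1133 = 16*69 + 29, so a_0 = 16.
  69 = 2*29 + 11, so a_1 = 2.
  29 = 2*11 + 7, so a_2 = 2.
  11 = 1*7 + 4, so a_3 = 1.
  7 = 1*4 + 3, so a_4 = 1.
  4 = 1*3 + 1, so a_5 = 1.
  3 = 3*1 + 0, so a_6 = 3.
so x = [16; 2, 2, 1, 1, 1, 3].
Convergents (p_i = a_i*p_{i-1} + p_{i-2}, q_i = a_i*q_{i-1} + q_{i-2} with p_{-2}=0, p_{-1}=1, q_{-2}=1, q_{-1}=0), until the denominator exceeds 40:
  i=0: a_0=16, p_0 = 16*1 + 0 = 16, q_0 = 16*0 + 1 = 1.
  i=1: a_1=2, p_1 = 2*16 + 1 = 33, q_1 = 2*1 + 0 = 2.
  i=2: a_2=2, p_2 = 2*33 + 16 = 82, q_2 = 2*2 + 1 = 5.
  i=3: a_3=1, p_3 = 1*82 + 33 = 115, q_3 = 1*5 + 2 = 7.
  i=4: a_4=1, p_4 = 1*115 + 82 = 197, q_4 = 1*7 + 5 = 12.
  i=5: a_5=1, p_5 = 1*197 + 115 = 312, q_5 = 1*12 + 7 = 19.
  i=6: a_6=3, p_6 = 3*312 + 197 = 1133, q_6 = 3*19 + 12 = 69.
q_6 = 69 > 40, so the last convergent with denominator <= 40 is p_5/q_5 = 312/19.
The closest fraction with denominator <= 40 is either p_5/q_5 or the intermediate fraction (k*p_5 + p_4)/(k*q_5 + q_4) with the largest k >= 1 whose denominator stays <= 40; these approach x as k grows, and every other convergent or intermediate fraction in range is farther away.
Largest k: floor((40 - q_4)/q_5) = floor((40 - 12)/19) = 1.
That gives (1*312 + 197)/(1*19 + 12) = 509/31.
Compare the errors: |x - 312/19| = |1133*19 - 312*69|/(69*19) = 1/1311, and |x - 509/31| = |1133*31 - 509*69|/(69*31) = 2/2139.
Cross-multiplying, 1*2139 = 2139 < 2622 = 2*1311, so 1/1311 is smaller: the convergent 312/19 is closer to x than 509/31.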